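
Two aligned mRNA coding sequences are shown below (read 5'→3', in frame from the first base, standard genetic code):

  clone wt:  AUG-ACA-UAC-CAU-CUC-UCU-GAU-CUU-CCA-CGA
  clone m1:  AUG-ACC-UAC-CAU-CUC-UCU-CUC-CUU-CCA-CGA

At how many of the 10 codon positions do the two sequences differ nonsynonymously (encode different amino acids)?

1

Codon 1: AUG Met / AUG Met — identical.
Codon 2: ACA Thr / ACC Thr — synonymous.
Codon 3: UAC Tyr / UAC Tyr — identical.
Codon 4: CAU His / CAU His — identical.
Codon 5: CUC Leu / CUC Leu — identical.
Codon 6: UCU Ser / UCU Ser — identical.
Codon 7: GAU Asp / CUC Leu — nonsynonymous.
Codon 8: CUU Leu / CUU Leu — identical.
Codon 9: CCA Pro / CCA Pro — identical.
Codon 10: CGA Arg / CGA Arg — identical.
Nonsynonymous differences: 1.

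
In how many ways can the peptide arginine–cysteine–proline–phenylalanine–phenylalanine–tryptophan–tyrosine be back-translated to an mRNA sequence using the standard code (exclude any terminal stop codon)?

384

Arg: 6 codons.
Cys: 2 codons.
Pro: 4 codons.
Phe: 2 codons.
Phe: 2 codons.
Trp: 1 codon.
Tyr: 2 codons.
6 × 2 × 4 × 2 × 2 × 1 × 2 = 384.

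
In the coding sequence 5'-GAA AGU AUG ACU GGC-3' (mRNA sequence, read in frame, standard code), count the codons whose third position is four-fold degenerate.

Codon 1 GAA (Glu): third position 2-fold.
Codon 2 AGU (Ser): third position 2-fold.
Codon 3 AUG (Met): third position 1-fold.
Codon 4 ACU (Thr): third position 4-fold.
Codon 5 GGC (Gly): third position 4-fold.
Four-fold degenerate third positions: 2.

2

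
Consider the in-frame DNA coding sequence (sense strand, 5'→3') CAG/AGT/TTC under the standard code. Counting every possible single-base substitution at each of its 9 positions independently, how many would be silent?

3

Codon 1 (CAG, Gln): 1 synonymous substitution.
Codon 2 (AGT, Ser): 1 synonymous substitution.
Codon 3 (TTC, Phe): 1 synonymous substitution.
Total: 1 + 1 + 1 = 3.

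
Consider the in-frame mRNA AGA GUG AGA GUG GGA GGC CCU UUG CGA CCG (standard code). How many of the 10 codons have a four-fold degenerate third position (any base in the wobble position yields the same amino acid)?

7

Codon 1 AGA (Arg): third position 2-fold.
Codon 2 GUG (Val): third position 4-fold.
Codon 3 AGA (Arg): third position 2-fold.
Codon 4 GUG (Val): third position 4-fold.
Codon 5 GGA (Gly): third position 4-fold.
Codon 6 GGC (Gly): third position 4-fold.
Codon 7 CCU (Pro): third position 4-fold.
Codon 8 UUG (Leu): third position 2-fold.
Codon 9 CGA (Arg): third position 4-fold.
Codon 10 CCG (Pro): third position 4-fold.
Four-fold degenerate third positions: 7.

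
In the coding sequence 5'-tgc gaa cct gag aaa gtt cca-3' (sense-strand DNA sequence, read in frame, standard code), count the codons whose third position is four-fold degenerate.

Codon 1 TGC (Cys): third position 2-fold.
Codon 2 GAA (Glu): third position 2-fold.
Codon 3 CCT (Pro): third position 4-fold.
Codon 4 GAG (Glu): third position 2-fold.
Codon 5 AAA (Lys): third position 2-fold.
Codon 6 GTT (Val): third position 4-fold.
Codon 7 CCA (Pro): third position 4-fold.
Four-fold degenerate third positions: 3.

3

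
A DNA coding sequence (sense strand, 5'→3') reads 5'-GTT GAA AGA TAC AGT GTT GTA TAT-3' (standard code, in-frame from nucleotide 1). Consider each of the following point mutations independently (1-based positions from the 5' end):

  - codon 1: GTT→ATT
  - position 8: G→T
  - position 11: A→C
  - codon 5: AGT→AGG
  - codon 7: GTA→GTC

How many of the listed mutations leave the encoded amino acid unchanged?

1

Codon 1: GTT (Val) → ATT (Ile) — missense.
Codon 3: AGA (Arg) → ATA (Ile) — missense.
Codon 4: TAC (Tyr) → TCC (Ser) — missense.
Codon 5: AGT (Ser) → AGG (Arg) — missense.
Codon 7: GTA (Val) → GTC (Val) — synonymous.
Synonymous: 1 of 5.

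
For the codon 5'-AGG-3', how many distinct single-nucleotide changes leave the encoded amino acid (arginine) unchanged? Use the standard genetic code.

2

Position 1: CGG → 1 synonymous.
Position 2: none → 0 synonymous.
Position 3: AGA → 1 synonymous.
Total: 1 + 0 + 1 = 2.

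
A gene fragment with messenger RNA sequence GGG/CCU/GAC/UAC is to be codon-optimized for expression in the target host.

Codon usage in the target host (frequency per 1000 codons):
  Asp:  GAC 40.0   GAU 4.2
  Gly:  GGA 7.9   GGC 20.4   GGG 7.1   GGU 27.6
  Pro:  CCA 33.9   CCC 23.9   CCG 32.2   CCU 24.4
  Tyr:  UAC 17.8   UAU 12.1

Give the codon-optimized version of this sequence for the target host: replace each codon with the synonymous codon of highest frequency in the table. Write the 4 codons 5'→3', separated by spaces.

GGU CCA GAC UAC

Codon 1 (Gly): best is GGU at 27.6.
Codon 2 (Pro): best is CCA at 33.9.
Codon 3 (Asp): best is GAC at 40.0.
Codon 4 (Tyr): best is UAC at 17.8.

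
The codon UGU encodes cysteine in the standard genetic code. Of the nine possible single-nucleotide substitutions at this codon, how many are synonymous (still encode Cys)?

1

Position 1: none → 0 synonymous.
Position 2: none → 0 synonymous.
Position 3: UGC → 1 synonymous.
Total: 0 + 0 + 1 = 1.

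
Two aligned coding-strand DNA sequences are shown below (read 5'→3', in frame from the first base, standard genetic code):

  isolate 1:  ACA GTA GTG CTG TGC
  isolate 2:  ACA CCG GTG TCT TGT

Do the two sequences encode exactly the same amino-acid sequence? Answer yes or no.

Codon 1: ACA Thr / ACA Thr — identical.
Codon 2: GTA Val / CCG Pro — nonsynonymous.
Codon 3: GTG Val / GTG Val — identical.
Codon 4: CTG Leu / TCT Ser — nonsynonymous.
Codon 5: TGC Cys / TGT Cys — synonymous.
Nonsynonymous differences: 2 → different protein.

no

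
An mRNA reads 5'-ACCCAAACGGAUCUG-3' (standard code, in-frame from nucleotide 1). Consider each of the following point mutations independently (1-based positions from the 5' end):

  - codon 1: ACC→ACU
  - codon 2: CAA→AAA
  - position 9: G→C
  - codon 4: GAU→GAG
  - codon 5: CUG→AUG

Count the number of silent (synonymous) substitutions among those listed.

Codon 1: ACC (Thr) → ACU (Thr) — synonymous.
Codon 2: CAA (Gln) → AAA (Lys) — missense.
Codon 3: ACG (Thr) → ACC (Thr) — synonymous.
Codon 4: GAU (Asp) → GAG (Glu) — missense.
Codon 5: CUG (Leu) → AUG (Met) — missense.
Synonymous: 2 of 5.

2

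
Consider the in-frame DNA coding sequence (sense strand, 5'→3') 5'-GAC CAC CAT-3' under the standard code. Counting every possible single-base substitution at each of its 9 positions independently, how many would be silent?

Codon 1 (GAC, Asp): 1 synonymous substitution.
Codon 2 (CAC, His): 1 synonymous substitution.
Codon 3 (CAT, His): 1 synonymous substitution.
Total: 1 + 1 + 1 = 3.

3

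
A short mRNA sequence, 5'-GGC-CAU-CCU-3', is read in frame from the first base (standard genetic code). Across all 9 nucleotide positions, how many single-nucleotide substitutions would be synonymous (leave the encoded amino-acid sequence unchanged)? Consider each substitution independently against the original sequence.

Codon 1 (GGC, Gly): 3 synonymous substitutions.
Codon 2 (CAU, His): 1 synonymous substitution.
Codon 3 (CCU, Pro): 3 synonymous substitutions.
Total: 3 + 1 + 3 = 7.

7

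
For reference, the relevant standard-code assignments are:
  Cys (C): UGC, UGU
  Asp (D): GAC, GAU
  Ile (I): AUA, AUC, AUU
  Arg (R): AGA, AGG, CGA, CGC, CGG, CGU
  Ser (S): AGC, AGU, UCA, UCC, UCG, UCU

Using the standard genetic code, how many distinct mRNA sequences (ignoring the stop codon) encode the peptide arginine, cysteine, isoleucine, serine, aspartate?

Arg: 6 codons.
Cys: 2 codons.
Ile: 3 codons.
Ser: 6 codons.
Asp: 2 codons.
6 × 2 × 3 × 6 × 2 = 432.

432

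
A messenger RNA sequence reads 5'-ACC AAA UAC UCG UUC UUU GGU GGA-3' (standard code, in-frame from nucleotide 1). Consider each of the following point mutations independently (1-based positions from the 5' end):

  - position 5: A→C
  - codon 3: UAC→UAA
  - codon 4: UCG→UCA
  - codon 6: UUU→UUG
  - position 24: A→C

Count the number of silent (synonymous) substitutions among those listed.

Codon 2: AAA (Lys) → ACA (Thr) — missense.
Codon 3: UAC (Tyr) → UAA (Stop) — nonsense.
Codon 4: UCG (Ser) → UCA (Ser) — synonymous.
Codon 6: UUU (Phe) → UUG (Leu) — missense.
Codon 8: GGA (Gly) → GGC (Gly) — synonymous.
Synonymous: 2 of 5.

2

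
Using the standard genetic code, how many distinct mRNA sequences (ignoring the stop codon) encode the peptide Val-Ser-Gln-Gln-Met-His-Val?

768

Val: 4 codons.
Ser: 6 codons.
Gln: 2 codons.
Gln: 2 codons.
Met: 1 codon.
His: 2 codons.
Val: 4 codons.
4 × 6 × 2 × 2 × 1 × 2 × 4 = 768.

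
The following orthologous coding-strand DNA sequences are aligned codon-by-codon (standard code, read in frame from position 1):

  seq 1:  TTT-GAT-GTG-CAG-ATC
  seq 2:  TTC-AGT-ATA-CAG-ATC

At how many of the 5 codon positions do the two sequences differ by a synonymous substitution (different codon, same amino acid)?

1

Codon 1: TTT Phe / TTC Phe — synonymous.
Codon 2: GAT Asp / AGT Ser — nonsynonymous.
Codon 3: GTG Val / ATA Ile — nonsynonymous.
Codon 4: CAG Gln / CAG Gln — identical.
Codon 5: ATC Ile / ATC Ile — identical.
Synonymous differences: 1.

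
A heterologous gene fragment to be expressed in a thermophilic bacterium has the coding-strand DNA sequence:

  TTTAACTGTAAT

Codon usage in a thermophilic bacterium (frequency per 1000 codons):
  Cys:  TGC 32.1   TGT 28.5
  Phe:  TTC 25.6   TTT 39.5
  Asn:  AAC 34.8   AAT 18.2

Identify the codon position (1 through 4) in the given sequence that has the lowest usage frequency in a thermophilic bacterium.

4

Codon 1 TTT (Phe): 39.5 per 1000.
Codon 2 AAC (Asn): 34.8 per 1000.
Codon 3 TGT (Cys): 28.5 per 1000.
Codon 4 AAT (Asn): 18.2 per 1000.
Lowest frequency is 18.2 at codon 4.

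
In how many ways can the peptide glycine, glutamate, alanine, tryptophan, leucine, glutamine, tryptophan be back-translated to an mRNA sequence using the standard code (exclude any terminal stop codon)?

384

Gly: 4 codons.
Glu: 2 codons.
Ala: 4 codons.
Trp: 1 codon.
Leu: 6 codons.
Gln: 2 codons.
Trp: 1 codon.
4 × 2 × 4 × 1 × 6 × 2 × 1 = 384.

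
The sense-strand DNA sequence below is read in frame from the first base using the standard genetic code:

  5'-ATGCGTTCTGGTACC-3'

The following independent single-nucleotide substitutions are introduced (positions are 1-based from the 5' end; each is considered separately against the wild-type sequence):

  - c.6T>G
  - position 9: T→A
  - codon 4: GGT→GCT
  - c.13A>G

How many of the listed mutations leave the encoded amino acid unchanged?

Codon 2: CGT (Arg) → CGG (Arg) — synonymous.
Codon 3: TCT (Ser) → TCA (Ser) — synonymous.
Codon 4: GGT (Gly) → GCT (Ala) — missense.
Codon 5: ACC (Thr) → GCC (Ala) — missense.
Synonymous: 2 of 4.

2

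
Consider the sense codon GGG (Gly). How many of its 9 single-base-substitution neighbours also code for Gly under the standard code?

Position 1: none → 0 synonymous.
Position 2: none → 0 synonymous.
Position 3: GGU, GGC, GGA → 3 synonymous.
Total: 0 + 0 + 3 = 3.

3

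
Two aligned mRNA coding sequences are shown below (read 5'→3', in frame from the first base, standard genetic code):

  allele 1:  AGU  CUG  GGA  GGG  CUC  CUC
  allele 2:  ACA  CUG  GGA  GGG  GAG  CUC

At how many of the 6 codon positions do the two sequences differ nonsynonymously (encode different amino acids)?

Codon 1: AGU Ser / ACA Thr — nonsynonymous.
Codon 2: CUG Leu / CUG Leu — identical.
Codon 3: GGA Gly / GGA Gly — identical.
Codon 4: GGG Gly / GGG Gly — identical.
Codon 5: CUC Leu / GAG Glu — nonsynonymous.
Codon 6: CUC Leu / CUC Leu — identical.
Nonsynonymous differences: 2.

2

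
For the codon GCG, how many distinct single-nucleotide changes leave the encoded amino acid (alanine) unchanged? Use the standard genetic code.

Position 1: none → 0 synonymous.
Position 2: none → 0 synonymous.
Position 3: GCU, GCC, GCA → 3 synonymous.
Total: 0 + 0 + 3 = 3.

3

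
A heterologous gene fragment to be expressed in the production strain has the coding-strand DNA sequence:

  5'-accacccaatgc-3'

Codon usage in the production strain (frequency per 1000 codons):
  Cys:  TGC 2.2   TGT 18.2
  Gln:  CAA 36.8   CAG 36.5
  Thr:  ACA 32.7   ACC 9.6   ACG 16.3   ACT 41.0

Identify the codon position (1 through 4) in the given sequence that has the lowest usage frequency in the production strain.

Codon 1 ACC (Thr): 9.6 per 1000.
Codon 2 ACC (Thr): 9.6 per 1000.
Codon 3 CAA (Gln): 36.8 per 1000.
Codon 4 TGC (Cys): 2.2 per 1000.
Lowest frequency is 2.2 at codon 4.

4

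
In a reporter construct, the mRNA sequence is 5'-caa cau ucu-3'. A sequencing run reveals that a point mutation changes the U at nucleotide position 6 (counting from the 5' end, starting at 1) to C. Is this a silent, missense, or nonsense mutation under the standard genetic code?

silent

Position 6 falls in codon 2: CAU → His.
After the substitution the codon is CAC → His.
Both encode His, so the change is synonymous.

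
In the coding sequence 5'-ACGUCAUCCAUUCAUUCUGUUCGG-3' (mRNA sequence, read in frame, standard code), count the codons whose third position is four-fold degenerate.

Codon 1 ACG (Thr): third position 4-fold.
Codon 2 UCA (Ser): third position 4-fold.
Codon 3 UCC (Ser): third position 4-fold.
Codon 4 AUU (Ile): third position 3-fold.
Codon 5 CAU (His): third position 2-fold.
Codon 6 UCU (Ser): third position 4-fold.
Codon 7 GUU (Val): third position 4-fold.
Codon 8 CGG (Arg): third position 4-fold.
Four-fold degenerate third positions: 6.

6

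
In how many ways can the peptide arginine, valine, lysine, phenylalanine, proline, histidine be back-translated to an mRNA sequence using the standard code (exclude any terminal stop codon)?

768

Arg: 6 codons.
Val: 4 codons.
Lys: 2 codons.
Phe: 2 codons.
Pro: 4 codons.
His: 2 codons.
6 × 4 × 2 × 2 × 4 × 2 = 768.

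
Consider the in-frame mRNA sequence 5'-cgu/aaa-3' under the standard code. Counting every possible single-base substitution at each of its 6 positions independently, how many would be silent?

Codon 1 (CGU, Arg): 3 synonymous substitutions.
Codon 2 (AAA, Lys): 1 synonymous substitution.
Total: 3 + 1 = 4.

4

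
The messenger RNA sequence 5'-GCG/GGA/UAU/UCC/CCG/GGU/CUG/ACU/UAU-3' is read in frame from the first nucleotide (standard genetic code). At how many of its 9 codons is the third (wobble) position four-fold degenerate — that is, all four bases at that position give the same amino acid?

Codon 1 GCG (Ala): third position 4-fold.
Codon 2 GGA (Gly): third position 4-fold.
Codon 3 UAU (Tyr): third position 2-fold.
Codon 4 UCC (Ser): third position 4-fold.
Codon 5 CCG (Pro): third position 4-fold.
Codon 6 GGU (Gly): third position 4-fold.
Codon 7 CUG (Leu): third position 4-fold.
Codon 8 ACU (Thr): third position 4-fold.
Codon 9 UAU (Tyr): third position 2-fold.
Four-fold degenerate third positions: 7.

7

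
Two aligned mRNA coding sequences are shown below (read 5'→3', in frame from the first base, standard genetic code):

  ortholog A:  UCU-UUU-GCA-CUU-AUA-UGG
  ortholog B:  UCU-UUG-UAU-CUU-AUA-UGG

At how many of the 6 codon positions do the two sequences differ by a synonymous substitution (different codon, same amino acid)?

0

Codon 1: UCU Ser / UCU Ser — identical.
Codon 2: UUU Phe / UUG Leu — nonsynonymous.
Codon 3: GCA Ala / UAU Tyr — nonsynonymous.
Codon 4: CUU Leu / CUU Leu — identical.
Codon 5: AUA Ile / AUA Ile — identical.
Codon 6: UGG Trp / UGG Trp — identical.
Synonymous differences: 0.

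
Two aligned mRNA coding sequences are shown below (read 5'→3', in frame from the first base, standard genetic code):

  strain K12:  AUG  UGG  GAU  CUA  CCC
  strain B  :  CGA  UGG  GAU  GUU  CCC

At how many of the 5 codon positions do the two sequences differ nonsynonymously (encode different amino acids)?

2

Codon 1: AUG Met / CGA Arg — nonsynonymous.
Codon 2: UGG Trp / UGG Trp — identical.
Codon 3: GAU Asp / GAU Asp — identical.
Codon 4: CUA Leu / GUU Val — nonsynonymous.
Codon 5: CCC Pro / CCC Pro — identical.
Nonsynonymous differences: 2.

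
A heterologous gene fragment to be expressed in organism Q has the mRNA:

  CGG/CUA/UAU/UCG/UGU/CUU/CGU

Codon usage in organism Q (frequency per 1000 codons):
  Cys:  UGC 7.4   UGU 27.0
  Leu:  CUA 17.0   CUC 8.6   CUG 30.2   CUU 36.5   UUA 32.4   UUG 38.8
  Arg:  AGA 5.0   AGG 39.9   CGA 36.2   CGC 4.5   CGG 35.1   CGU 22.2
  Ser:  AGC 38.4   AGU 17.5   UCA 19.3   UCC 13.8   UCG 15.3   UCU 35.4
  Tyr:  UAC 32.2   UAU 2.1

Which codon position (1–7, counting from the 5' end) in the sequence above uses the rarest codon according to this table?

3

Codon 1 CGG (Arg): 35.1 per 1000.
Codon 2 CUA (Leu): 17.0 per 1000.
Codon 3 UAU (Tyr): 2.1 per 1000.
Codon 4 UCG (Ser): 15.3 per 1000.
Codon 5 UGU (Cys): 27.0 per 1000.
Codon 6 CUU (Leu): 36.5 per 1000.
Codon 7 CGU (Arg): 22.2 per 1000.
Lowest frequency is 2.1 at codon 3.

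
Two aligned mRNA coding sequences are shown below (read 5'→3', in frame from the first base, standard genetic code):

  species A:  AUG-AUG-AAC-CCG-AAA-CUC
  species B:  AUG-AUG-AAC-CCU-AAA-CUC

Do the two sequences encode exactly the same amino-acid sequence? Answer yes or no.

Codon 1: AUG Met / AUG Met — identical.
Codon 2: AUG Met / AUG Met — identical.
Codon 3: AAC Asn / AAC Asn — identical.
Codon 4: CCG Pro / CCU Pro — synonymous.
Codon 5: AAA Lys / AAA Lys — identical.
Codon 6: CUC Leu / CUC Leu — identical.
Nonsynonymous differences: 0 → same protein.

yes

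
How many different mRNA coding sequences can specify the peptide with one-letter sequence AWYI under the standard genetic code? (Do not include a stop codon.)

24

Ala: 4 codons.
Trp: 1 codon.
Tyr: 2 codons.
Ile: 3 codons.
4 × 1 × 2 × 3 = 24.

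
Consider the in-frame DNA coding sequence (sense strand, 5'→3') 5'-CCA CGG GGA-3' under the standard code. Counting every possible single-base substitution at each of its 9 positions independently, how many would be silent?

Codon 1 (CCA, Pro): 3 synonymous substitutions.
Codon 2 (CGG, Arg): 4 synonymous substitutions.
Codon 3 (GGA, Gly): 3 synonymous substitutions.
Total: 3 + 4 + 3 = 10.

10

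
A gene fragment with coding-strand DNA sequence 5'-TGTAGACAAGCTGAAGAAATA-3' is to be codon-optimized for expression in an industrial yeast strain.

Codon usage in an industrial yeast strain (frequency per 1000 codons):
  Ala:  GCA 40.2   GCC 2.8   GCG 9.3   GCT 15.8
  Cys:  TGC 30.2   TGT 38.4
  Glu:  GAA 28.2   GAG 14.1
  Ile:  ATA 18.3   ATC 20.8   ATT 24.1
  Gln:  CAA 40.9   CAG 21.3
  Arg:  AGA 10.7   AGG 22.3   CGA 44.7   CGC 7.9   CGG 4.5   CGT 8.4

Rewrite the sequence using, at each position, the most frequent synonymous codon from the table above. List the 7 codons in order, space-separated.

Codon 1 (Cys): best is TGT at 38.4.
Codon 2 (Arg): best is CGA at 44.7.
Codon 3 (Gln): best is CAA at 40.9.
Codon 4 (Ala): best is GCA at 40.2.
Codon 5 (Glu): best is GAA at 28.2.
Codon 6 (Glu): best is GAA at 28.2.
Codon 7 (Ile): best is ATT at 24.1.

TGT CGA CAA GCA GAA GAA ATT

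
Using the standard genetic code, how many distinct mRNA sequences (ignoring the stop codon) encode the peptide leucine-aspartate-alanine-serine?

288

Leu: 6 codons.
Asp: 2 codons.
Ala: 4 codons.
Ser: 6 codons.
6 × 2 × 4 × 6 = 288.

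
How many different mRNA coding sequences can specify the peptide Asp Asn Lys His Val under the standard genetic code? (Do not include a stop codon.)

64

Asp: 2 codons.
Asn: 2 codons.
Lys: 2 codons.
His: 2 codons.
Val: 4 codons.
2 × 2 × 2 × 2 × 4 = 64.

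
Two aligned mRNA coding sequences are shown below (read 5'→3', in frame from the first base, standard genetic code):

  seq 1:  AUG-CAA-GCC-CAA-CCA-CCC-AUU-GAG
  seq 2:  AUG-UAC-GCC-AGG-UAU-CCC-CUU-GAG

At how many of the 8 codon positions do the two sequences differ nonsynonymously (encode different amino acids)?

Codon 1: AUG Met / AUG Met — identical.
Codon 2: CAA Gln / UAC Tyr — nonsynonymous.
Codon 3: GCC Ala / GCC Ala — identical.
Codon 4: CAA Gln / AGG Arg — nonsynonymous.
Codon 5: CCA Pro / UAU Tyr — nonsynonymous.
Codon 6: CCC Pro / CCC Pro — identical.
Codon 7: AUU Ile / CUU Leu — nonsynonymous.
Codon 8: GAG Glu / GAG Glu — identical.
Nonsynonymous differences: 4.

4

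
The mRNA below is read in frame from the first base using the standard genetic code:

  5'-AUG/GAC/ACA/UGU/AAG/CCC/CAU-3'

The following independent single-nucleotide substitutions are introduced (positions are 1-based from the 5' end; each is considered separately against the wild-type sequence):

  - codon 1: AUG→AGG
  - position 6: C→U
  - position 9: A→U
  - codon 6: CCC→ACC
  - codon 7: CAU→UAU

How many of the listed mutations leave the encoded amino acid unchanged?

Codon 1: AUG (Met) → AGG (Arg) — missense.
Codon 2: GAC (Asp) → GAU (Asp) — synonymous.
Codon 3: ACA (Thr) → ACU (Thr) — synonymous.
Codon 6: CCC (Pro) → ACC (Thr) — missense.
Codon 7: CAU (His) → UAU (Tyr) — missense.
Synonymous: 2 of 5.

2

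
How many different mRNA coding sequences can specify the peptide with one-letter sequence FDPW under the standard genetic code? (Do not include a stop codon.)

16

Phe: 2 codons.
Asp: 2 codons.
Pro: 4 codons.
Trp: 1 codon.
2 × 2 × 4 × 1 = 16.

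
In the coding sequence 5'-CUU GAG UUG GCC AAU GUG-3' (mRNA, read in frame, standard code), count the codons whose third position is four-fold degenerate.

3

Codon 1 CUU (Leu): third position 4-fold.
Codon 2 GAG (Glu): third position 2-fold.
Codon 3 UUG (Leu): third position 2-fold.
Codon 4 GCC (Ala): third position 4-fold.
Codon 5 AAU (Asn): third position 2-fold.
Codon 6 GUG (Val): third position 4-fold.
Four-fold degenerate third positions: 3.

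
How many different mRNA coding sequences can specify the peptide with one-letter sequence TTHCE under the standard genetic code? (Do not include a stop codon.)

Thr: 4 codons.
Thr: 4 codons.
His: 2 codons.
Cys: 2 codons.
Glu: 2 codons.
4 × 4 × 2 × 2 × 2 = 128.

128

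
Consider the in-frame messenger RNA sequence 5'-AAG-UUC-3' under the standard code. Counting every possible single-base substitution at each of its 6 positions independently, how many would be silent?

Codon 1 (AAG, Lys): 1 synonymous substitution.
Codon 2 (UUC, Phe): 1 synonymous substitution.
Total: 1 + 1 = 2.

2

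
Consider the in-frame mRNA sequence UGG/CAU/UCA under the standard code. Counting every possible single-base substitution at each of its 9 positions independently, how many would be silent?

Codon 1 (UGG, Trp): 0 synonymous substitutions.
Codon 2 (CAU, His): 1 synonymous substitution.
Codon 3 (UCA, Ser): 3 synonymous substitutions.
Total: 0 + 1 + 3 = 4.

4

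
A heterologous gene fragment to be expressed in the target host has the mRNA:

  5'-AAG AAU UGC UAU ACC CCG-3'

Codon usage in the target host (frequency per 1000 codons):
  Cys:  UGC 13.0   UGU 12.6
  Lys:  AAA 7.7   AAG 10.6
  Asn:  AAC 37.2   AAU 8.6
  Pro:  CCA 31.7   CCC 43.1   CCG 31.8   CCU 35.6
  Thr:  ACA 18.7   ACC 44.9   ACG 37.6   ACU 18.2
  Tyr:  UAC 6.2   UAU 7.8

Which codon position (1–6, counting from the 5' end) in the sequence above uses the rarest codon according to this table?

Codon 1 AAG (Lys): 10.6 per 1000.
Codon 2 AAU (Asn): 8.6 per 1000.
Codon 3 UGC (Cys): 13.0 per 1000.
Codon 4 UAU (Tyr): 7.8 per 1000.
Codon 5 ACC (Thr): 44.9 per 1000.
Codon 6 CCG (Pro): 31.8 per 1000.
Lowest frequency is 7.8 at codon 4.

4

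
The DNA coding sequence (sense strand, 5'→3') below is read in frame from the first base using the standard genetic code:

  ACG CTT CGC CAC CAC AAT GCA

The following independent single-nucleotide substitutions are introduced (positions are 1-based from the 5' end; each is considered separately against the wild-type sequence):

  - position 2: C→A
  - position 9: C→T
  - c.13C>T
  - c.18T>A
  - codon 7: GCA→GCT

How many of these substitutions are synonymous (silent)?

Codon 1: ACG (Thr) → AAG (Lys) — missense.
Codon 3: CGC (Arg) → CGT (Arg) — synonymous.
Codon 5: CAC (His) → TAC (Tyr) — missense.
Codon 6: AAT (Asn) → AAA (Lys) — missense.
Codon 7: GCA (Ala) → GCT (Ala) — synonymous.
Synonymous: 2 of 5.

2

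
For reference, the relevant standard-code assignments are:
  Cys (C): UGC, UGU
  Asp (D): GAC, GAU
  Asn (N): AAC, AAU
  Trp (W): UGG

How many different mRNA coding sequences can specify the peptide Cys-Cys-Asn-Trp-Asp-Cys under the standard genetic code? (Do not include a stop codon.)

Cys: 2 codons.
Cys: 2 codons.
Asn: 2 codons.
Trp: 1 codon.
Asp: 2 codons.
Cys: 2 codons.
2 × 2 × 2 × 1 × 2 × 2 = 32.

32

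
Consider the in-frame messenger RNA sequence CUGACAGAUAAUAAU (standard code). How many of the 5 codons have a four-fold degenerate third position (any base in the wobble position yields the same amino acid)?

Codon 1 CUG (Leu): third position 4-fold.
Codon 2 ACA (Thr): third position 4-fold.
Codon 3 GAU (Asp): third position 2-fold.
Codon 4 AAU (Asn): third position 2-fold.
Codon 5 AAU (Asn): third position 2-fold.
Four-fold degenerate third positions: 2.

2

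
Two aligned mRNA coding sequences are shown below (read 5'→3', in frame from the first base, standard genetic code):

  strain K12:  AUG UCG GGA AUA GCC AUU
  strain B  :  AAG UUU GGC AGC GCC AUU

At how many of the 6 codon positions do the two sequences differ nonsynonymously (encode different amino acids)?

Codon 1: AUG Met / AAG Lys — nonsynonymous.
Codon 2: UCG Ser / UUU Phe — nonsynonymous.
Codon 3: GGA Gly / GGC Gly — synonymous.
Codon 4: AUA Ile / AGC Ser — nonsynonymous.
Codon 5: GCC Ala / GCC Ala — identical.
Codon 6: AUU Ile / AUU Ile — identical.
Nonsynonymous differences: 3.

3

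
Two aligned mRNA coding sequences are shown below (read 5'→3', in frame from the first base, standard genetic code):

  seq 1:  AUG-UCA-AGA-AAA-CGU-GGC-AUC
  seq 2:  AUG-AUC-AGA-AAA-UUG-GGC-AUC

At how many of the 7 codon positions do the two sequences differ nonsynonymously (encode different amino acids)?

Codon 1: AUG Met / AUG Met — identical.
Codon 2: UCA Ser / AUC Ile — nonsynonymous.
Codon 3: AGA Arg / AGA Arg — identical.
Codon 4: AAA Lys / AAA Lys — identical.
Codon 5: CGU Arg / UUG Leu — nonsynonymous.
Codon 6: GGC Gly / GGC Gly — identical.
Codon 7: AUC Ile / AUC Ile — identical.
Nonsynonymous differences: 2.

2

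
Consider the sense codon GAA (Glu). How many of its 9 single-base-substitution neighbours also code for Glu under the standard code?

1

Position 1: none → 0 synonymous.
Position 2: none → 0 synonymous.
Position 3: GAG → 1 synonymous.
Total: 0 + 0 + 1 = 1.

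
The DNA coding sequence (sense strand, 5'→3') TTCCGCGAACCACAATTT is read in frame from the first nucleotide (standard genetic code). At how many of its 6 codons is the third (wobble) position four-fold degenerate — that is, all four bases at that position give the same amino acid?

2

Codon 1 TTC (Phe): third position 2-fold.
Codon 2 CGC (Arg): third position 4-fold.
Codon 3 GAA (Glu): third position 2-fold.
Codon 4 CCA (Pro): third position 4-fold.
Codon 5 CAA (Gln): third position 2-fold.
Codon 6 TTT (Phe): third position 2-fold.
Four-fold degenerate third positions: 2.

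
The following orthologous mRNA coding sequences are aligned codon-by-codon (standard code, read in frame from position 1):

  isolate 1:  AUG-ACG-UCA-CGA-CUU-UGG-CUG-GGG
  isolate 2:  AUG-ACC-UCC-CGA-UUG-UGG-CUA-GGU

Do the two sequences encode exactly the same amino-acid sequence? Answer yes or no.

yes

Codon 1: AUG Met / AUG Met — identical.
Codon 2: ACG Thr / ACC Thr — synonymous.
Codon 3: UCA Ser / UCC Ser — synonymous.
Codon 4: CGA Arg / CGA Arg — identical.
Codon 5: CUU Leu / UUG Leu — synonymous.
Codon 6: UGG Trp / UGG Trp — identical.
Codon 7: CUG Leu / CUA Leu — synonymous.
Codon 8: GGG Gly / GGU Gly — synonymous.
Nonsynonymous differences: 0 → same protein.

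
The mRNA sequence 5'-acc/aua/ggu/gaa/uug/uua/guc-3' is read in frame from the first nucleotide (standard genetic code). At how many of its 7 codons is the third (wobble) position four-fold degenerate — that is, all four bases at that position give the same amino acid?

Codon 1 ACC (Thr): third position 4-fold.
Codon 2 AUA (Ile): third position 3-fold.
Codon 3 GGU (Gly): third position 4-fold.
Codon 4 GAA (Glu): third position 2-fold.
Codon 5 UUG (Leu): third position 2-fold.
Codon 6 UUA (Leu): third position 2-fold.
Codon 7 GUC (Val): third position 4-fold.
Four-fold degenerate third positions: 3.

3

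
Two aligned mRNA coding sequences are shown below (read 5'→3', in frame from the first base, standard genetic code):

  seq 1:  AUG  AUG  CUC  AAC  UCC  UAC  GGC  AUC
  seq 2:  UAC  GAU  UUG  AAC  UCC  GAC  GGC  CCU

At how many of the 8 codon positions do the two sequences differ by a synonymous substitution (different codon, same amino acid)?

1

Codon 1: AUG Met / UAC Tyr — nonsynonymous.
Codon 2: AUG Met / GAU Asp — nonsynonymous.
Codon 3: CUC Leu / UUG Leu — synonymous.
Codon 4: AAC Asn / AAC Asn — identical.
Codon 5: UCC Ser / UCC Ser — identical.
Codon 6: UAC Tyr / GAC Asp — nonsynonymous.
Codon 7: GGC Gly / GGC Gly — identical.
Codon 8: AUC Ile / CCU Pro — nonsynonymous.
Synonymous differences: 1.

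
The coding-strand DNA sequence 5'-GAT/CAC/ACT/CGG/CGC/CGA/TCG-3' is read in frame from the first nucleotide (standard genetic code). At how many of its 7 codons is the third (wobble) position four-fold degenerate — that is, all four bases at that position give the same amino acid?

5

Codon 1 GAT (Asp): third position 2-fold.
Codon 2 CAC (His): third position 2-fold.
Codon 3 ACT (Thr): third position 4-fold.
Codon 4 CGG (Arg): third position 4-fold.
Codon 5 CGC (Arg): third position 4-fold.
Codon 6 CGA (Arg): third position 4-fold.
Codon 7 TCG (Ser): third position 4-fold.
Four-fold degenerate third positions: 5.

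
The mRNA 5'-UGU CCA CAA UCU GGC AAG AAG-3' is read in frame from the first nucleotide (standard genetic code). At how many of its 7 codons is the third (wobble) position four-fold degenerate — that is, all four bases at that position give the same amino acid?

Codon 1 UGU (Cys): third position 2-fold.
Codon 2 CCA (Pro): third position 4-fold.
Codon 3 CAA (Gln): third position 2-fold.
Codon 4 UCU (Ser): third position 4-fold.
Codon 5 GGC (Gly): third position 4-fold.
Codon 6 AAG (Lys): third position 2-fold.
Codon 7 AAG (Lys): third position 2-fold.
Four-fold degenerate third positions: 3.

3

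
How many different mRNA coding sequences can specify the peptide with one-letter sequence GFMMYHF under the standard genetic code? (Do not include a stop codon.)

Gly: 4 codons.
Phe: 2 codons.
Met: 1 codon.
Met: 1 codon.
Tyr: 2 codons.
His: 2 codons.
Phe: 2 codons.
4 × 2 × 1 × 1 × 2 × 2 × 2 = 64.

64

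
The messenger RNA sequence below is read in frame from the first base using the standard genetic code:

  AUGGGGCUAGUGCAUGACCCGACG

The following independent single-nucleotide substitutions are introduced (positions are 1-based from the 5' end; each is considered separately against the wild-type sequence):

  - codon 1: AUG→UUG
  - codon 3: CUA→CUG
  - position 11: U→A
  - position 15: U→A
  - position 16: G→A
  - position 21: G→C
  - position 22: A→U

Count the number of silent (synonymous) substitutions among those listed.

2

Codon 1: AUG (Met) → UUG (Leu) — missense.
Codon 3: CUA (Leu) → CUG (Leu) — synonymous.
Codon 4: GUG (Val) → GAG (Glu) — missense.
Codon 5: CAU (His) → CAA (Gln) — missense.
Codon 6: GAC (Asp) → AAC (Asn) — missense.
Codon 7: CCG (Pro) → CCC (Pro) — synonymous.
Codon 8: ACG (Thr) → UCG (Ser) — missense.
Synonymous: 2 of 7.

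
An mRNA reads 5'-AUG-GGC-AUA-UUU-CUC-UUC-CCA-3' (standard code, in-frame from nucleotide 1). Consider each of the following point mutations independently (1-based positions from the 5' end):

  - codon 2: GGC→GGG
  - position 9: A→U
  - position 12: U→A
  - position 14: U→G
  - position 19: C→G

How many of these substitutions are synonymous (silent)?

2

Codon 2: GGC (Gly) → GGG (Gly) — synonymous.
Codon 3: AUA (Ile) → AUU (Ile) — synonymous.
Codon 4: UUU (Phe) → UUA (Leu) — missense.
Codon 5: CUC (Leu) → CGC (Arg) — missense.
Codon 7: CCA (Pro) → GCA (Ala) — missense.
Synonymous: 2 of 5.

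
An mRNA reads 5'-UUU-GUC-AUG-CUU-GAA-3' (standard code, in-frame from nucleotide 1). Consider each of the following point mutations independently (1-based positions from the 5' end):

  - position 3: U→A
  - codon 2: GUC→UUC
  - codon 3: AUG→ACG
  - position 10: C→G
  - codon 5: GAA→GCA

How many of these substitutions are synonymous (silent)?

0

Codon 1: UUU (Phe) → UUA (Leu) — missense.
Codon 2: GUC (Val) → UUC (Phe) — missense.
Codon 3: AUG (Met) → ACG (Thr) — missense.
Codon 4: CUU (Leu) → GUU (Val) — missense.
Codon 5: GAA (Glu) → GCA (Ala) — missense.
Synonymous: 0 of 5.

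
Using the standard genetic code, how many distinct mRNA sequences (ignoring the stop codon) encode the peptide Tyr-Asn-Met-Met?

Tyr: 2 codons.
Asn: 2 codons.
Met: 1 codon.
Met: 1 codon.
2 × 2 × 1 × 1 = 4.

4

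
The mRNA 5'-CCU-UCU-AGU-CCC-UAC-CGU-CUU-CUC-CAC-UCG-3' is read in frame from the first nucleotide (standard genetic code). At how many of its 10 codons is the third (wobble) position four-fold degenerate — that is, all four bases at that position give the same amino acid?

7

Codon 1 CCU (Pro): third position 4-fold.
Codon 2 UCU (Ser): third position 4-fold.
Codon 3 AGU (Ser): third position 2-fold.
Codon 4 CCC (Pro): third position 4-fold.
Codon 5 UAC (Tyr): third position 2-fold.
Codon 6 CGU (Arg): third position 4-fold.
Codon 7 CUU (Leu): third position 4-fold.
Codon 8 CUC (Leu): third position 4-fold.
Codon 9 CAC (His): third position 2-fold.
Codon 10 UCG (Ser): third position 4-fold.
Four-fold degenerate third positions: 7.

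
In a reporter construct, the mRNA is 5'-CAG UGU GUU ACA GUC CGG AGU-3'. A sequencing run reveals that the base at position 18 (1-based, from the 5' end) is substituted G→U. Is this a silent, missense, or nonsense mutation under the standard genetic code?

silent

Position 18 falls in codon 6: CGG → Arg.
After the substitution the codon is CGU → Arg.
Both encode Arg, so the change is synonymous.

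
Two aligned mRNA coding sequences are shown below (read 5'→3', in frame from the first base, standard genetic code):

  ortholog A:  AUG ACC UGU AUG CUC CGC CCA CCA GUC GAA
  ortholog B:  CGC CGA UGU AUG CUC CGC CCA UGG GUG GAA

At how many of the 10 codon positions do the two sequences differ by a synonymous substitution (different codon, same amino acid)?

1

Codon 1: AUG Met / CGC Arg — nonsynonymous.
Codon 2: ACC Thr / CGA Arg — nonsynonymous.
Codon 3: UGU Cys / UGU Cys — identical.
Codon 4: AUG Met / AUG Met — identical.
Codon 5: CUC Leu / CUC Leu — identical.
Codon 6: CGC Arg / CGC Arg — identical.
Codon 7: CCA Pro / CCA Pro — identical.
Codon 8: CCA Pro / UGG Trp — nonsynonymous.
Codon 9: GUC Val / GUG Val — synonymous.
Codon 10: GAA Glu / GAA Glu — identical.
Synonymous differences: 1.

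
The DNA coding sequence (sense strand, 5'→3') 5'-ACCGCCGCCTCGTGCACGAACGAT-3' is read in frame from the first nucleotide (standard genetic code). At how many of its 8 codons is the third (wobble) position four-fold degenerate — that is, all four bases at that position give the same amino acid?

5

Codon 1 ACC (Thr): third position 4-fold.
Codon 2 GCC (Ala): third position 4-fold.
Codon 3 GCC (Ala): third position 4-fold.
Codon 4 TCG (Ser): third position 4-fold.
Codon 5 TGC (Cys): third position 2-fold.
Codon 6 ACG (Thr): third position 4-fold.
Codon 7 AAC (Asn): third position 2-fold.
Codon 8 GAT (Asp): third position 2-fold.
Four-fold degenerate third positions: 5.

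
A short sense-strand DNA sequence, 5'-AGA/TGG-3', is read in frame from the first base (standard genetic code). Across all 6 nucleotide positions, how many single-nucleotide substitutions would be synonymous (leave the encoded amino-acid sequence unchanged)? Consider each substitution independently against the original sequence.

Codon 1 (AGA, Arg): 2 synonymous substitutions.
Codon 2 (TGG, Trp): 0 synonymous substitutions.
Total: 2 + 0 = 2.

2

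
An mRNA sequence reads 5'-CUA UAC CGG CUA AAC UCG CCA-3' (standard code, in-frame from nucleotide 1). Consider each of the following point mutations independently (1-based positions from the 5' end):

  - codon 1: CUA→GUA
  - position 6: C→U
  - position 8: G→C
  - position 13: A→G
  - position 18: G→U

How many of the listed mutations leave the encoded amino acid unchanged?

2

Codon 1: CUA (Leu) → GUA (Val) — missense.
Codon 2: UAC (Tyr) → UAU (Tyr) — synonymous.
Codon 3: CGG (Arg) → CCG (Pro) — missense.
Codon 5: AAC (Asn) → GAC (Asp) — missense.
Codon 6: UCG (Ser) → UCU (Ser) — synonymous.
Synonymous: 2 of 5.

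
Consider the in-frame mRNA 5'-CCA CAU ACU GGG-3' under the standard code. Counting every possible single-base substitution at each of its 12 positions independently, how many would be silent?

Codon 1 (CCA, Pro): 3 synonymous substitutions.
Codon 2 (CAU, His): 1 synonymous substitution.
Codon 3 (ACU, Thr): 3 synonymous substitutions.
Codon 4 (GGG, Gly): 3 synonymous substitutions.
Total: 3 + 1 + 3 + 3 = 10.

10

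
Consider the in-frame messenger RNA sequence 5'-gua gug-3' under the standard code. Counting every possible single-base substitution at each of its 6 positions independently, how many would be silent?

Codon 1 (GUA, Val): 3 synonymous substitutions.
Codon 2 (GUG, Val): 3 synonymous substitutions.
Total: 3 + 3 = 6.

6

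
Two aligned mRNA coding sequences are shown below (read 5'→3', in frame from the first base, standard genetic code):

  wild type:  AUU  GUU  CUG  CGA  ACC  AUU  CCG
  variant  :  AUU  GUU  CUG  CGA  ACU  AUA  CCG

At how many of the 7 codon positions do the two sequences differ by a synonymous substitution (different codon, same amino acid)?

Codon 1: AUU Ile / AUU Ile — identical.
Codon 2: GUU Val / GUU Val — identical.
Codon 3: CUG Leu / CUG Leu — identical.
Codon 4: CGA Arg / CGA Arg — identical.
Codon 5: ACC Thr / ACU Thr — synonymous.
Codon 6: AUU Ile / AUA Ile — synonymous.
Codon 7: CCG Pro / CCG Pro — identical.
Synonymous differences: 2.

2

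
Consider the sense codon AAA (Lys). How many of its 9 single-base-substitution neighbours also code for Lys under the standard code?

Position 1: none → 0 synonymous.
Position 2: none → 0 synonymous.
Position 3: AAG → 1 synonymous.
Total: 0 + 0 + 1 = 1.

1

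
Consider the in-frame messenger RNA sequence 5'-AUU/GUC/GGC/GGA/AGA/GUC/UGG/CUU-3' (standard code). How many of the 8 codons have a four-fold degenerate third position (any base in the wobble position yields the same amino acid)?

Codon 1 AUU (Ile): third position 3-fold.
Codon 2 GUC (Val): third position 4-fold.
Codon 3 GGC (Gly): third position 4-fold.
Codon 4 GGA (Gly): third position 4-fold.
Codon 5 AGA (Arg): third position 2-fold.
Codon 6 GUC (Val): third position 4-fold.
Codon 7 UGG (Trp): third position 1-fold.
Codon 8 CUU (Leu): third position 4-fold.
Four-fold degenerate third positions: 5.

5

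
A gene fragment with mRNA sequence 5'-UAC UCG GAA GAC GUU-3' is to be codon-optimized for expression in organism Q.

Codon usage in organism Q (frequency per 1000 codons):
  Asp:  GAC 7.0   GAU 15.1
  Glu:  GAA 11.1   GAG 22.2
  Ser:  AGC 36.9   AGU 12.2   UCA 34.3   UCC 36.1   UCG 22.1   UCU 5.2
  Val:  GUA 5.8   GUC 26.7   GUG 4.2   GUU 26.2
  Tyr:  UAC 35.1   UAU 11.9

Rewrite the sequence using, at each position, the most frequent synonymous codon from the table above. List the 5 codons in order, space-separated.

Codon 1 (Tyr): best is UAC at 35.1.
Codon 2 (Ser): best is AGC at 36.9.
Codon 3 (Glu): best is GAG at 22.2.
Codon 4 (Asp): best is GAU at 15.1.
Codon 5 (Val): best is GUC at 26.7.

UAC AGC GAG GAU GUC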